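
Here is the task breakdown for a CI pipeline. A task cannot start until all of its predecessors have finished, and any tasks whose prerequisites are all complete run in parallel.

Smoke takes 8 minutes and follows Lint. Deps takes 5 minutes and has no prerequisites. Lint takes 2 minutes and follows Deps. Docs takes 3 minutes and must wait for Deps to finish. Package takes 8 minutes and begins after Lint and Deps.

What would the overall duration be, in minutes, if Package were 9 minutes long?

16

Critical path before the change: Deps→Lint→Package = 5+2+8 = 15 giving 15 minutes.
Since Package is critical, the +1 change carries straight to that chain (now 16 minutes).
That remains the longest chain; total 16 minutes.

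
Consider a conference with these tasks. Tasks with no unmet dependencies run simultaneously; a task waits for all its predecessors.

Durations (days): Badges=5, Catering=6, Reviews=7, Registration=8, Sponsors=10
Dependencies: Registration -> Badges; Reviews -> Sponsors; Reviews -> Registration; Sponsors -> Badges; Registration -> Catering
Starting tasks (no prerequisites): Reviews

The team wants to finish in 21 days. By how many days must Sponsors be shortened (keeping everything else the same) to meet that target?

1

Current finish: 22 days; target: 21.
Sponsors is on every critical path, so each day cut from Sponsors cuts the finish by one (this holds down to a finish of 21).
Need 22 − 21 = 1 day off Sponsors → Sponsors becomes 9 days, finish becomes 21.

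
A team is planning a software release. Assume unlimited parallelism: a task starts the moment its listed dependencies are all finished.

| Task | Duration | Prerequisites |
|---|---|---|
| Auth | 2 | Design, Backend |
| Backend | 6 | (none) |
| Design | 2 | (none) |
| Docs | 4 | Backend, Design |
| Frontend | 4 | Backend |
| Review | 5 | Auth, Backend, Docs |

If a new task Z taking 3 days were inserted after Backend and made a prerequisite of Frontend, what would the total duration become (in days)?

15

Originally the project takes 15 days.
With Z inserted, Frontend now waits for max(Backend, Z).
New critical path: Backend→Docs→Review = 6+4+5 = 15 ⇒ 15 days.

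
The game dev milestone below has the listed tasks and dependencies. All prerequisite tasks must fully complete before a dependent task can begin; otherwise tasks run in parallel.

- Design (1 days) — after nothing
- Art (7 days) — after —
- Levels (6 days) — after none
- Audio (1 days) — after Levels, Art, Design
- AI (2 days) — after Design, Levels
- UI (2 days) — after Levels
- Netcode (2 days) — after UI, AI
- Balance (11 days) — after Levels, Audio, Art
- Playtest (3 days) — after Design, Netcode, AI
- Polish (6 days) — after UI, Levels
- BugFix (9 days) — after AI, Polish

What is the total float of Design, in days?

Levels→UI→Polish→BugFix = 6+2+6+9 = 23 sets the makespan at 23 days.
Longest path through Design: 13 days (earliest finish 1, latest finish 11).
So Design can slip 11 − 1 = 10 days.

10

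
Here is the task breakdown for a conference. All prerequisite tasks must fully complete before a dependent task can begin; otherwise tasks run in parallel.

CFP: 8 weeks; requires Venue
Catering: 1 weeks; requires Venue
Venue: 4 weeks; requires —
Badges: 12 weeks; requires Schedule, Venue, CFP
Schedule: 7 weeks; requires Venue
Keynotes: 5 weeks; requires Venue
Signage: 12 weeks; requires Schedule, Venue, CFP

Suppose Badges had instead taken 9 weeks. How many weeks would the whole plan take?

24

Actual critical path: Venue→CFP→Badges = 4+8+12 = 24 ⇒ 24 weeks.
Badges lies on that path, so at 9 weeks the path becomes 21 weeks.
Now Venue→CFP→Signage = 4+8+12 = 24 is longest, so the finish becomes 24 weeks.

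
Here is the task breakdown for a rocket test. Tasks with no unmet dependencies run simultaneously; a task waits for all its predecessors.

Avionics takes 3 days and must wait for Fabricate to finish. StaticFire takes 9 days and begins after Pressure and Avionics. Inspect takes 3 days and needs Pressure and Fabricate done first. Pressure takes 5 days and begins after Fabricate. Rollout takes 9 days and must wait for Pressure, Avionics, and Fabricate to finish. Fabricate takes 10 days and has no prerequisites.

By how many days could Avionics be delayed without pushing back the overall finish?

Fabricate→Pressure→StaticFire = 10+5+9 = 24 sets the makespan at 24 days.
Avionics finishes as early as 13 and must finish by 15.
So Avionics can slip 15 − 13 = 2 days.

2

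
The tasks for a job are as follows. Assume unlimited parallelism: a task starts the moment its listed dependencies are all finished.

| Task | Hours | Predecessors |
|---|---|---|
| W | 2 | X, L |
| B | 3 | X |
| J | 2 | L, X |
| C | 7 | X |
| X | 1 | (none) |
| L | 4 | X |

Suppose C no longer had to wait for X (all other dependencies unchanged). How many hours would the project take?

Original critical path: X→C = 1+7 = 8 ⇒ 8 hours.
Without X→C, C's earliest start moves from 1 to 0.
After: X→L→J = 1+4+2 = 7 → 7 hours.

7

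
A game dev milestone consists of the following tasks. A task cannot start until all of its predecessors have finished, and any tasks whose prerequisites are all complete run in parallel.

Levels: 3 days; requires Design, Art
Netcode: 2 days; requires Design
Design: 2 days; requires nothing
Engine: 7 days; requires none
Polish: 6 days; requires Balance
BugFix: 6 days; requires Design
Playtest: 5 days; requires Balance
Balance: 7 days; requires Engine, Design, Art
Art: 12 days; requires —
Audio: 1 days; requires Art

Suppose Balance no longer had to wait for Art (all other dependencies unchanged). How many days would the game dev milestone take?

20

Before: longest chain Art→Balance→Polish = 12+7+6 = 25, finish 25.
Without Art→Balance, Balance's earliest start moves from 12 to 7.
After: Engine→Balance→Polish = 7+7+6 = 20 → 20 days.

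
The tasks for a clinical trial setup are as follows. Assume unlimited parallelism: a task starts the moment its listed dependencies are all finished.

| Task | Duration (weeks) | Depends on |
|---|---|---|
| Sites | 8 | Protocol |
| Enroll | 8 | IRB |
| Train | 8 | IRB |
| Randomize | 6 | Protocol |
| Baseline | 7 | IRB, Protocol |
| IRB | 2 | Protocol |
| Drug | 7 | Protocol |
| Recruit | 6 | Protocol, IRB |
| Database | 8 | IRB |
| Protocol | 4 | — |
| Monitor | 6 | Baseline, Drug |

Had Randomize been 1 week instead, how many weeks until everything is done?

Critical path before the change: Protocol→IRB→Baseline→Monitor = 4+2+7+6 = 19 giving 19 weeks.
Randomize is off the critical path — its longest chain is 10 weeks, giving 9 of slack.
The critical path is still Protocol→IRB→Baseline→Monitor; finish is now 19 weeks.

19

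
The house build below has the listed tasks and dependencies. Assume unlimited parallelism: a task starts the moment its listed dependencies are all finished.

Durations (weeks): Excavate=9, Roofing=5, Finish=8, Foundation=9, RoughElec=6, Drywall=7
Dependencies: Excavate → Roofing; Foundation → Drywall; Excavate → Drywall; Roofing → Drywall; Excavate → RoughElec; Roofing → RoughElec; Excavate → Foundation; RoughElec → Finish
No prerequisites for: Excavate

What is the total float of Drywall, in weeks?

3

Critical path: Excavate→Roofing→RoughElec→Finish = 9+5+6+8 = 28, so the finish is 28 weeks.
The longest chain containing Drywall totals 25 weeks.
So Drywall can slip 28 − 25 = 3 weeks.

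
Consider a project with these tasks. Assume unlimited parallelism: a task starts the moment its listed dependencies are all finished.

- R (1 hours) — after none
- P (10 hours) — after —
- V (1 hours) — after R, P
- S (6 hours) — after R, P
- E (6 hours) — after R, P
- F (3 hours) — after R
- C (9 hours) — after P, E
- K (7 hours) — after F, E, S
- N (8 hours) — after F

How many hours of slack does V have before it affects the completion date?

14

Critical path: P→E→C = 10+6+9 = 25, so the finish is 25 hours.
Longest path through V: 11 hours (earliest finish 11, latest finish 25).
Slack of V = 24 − 10 = 14 hours.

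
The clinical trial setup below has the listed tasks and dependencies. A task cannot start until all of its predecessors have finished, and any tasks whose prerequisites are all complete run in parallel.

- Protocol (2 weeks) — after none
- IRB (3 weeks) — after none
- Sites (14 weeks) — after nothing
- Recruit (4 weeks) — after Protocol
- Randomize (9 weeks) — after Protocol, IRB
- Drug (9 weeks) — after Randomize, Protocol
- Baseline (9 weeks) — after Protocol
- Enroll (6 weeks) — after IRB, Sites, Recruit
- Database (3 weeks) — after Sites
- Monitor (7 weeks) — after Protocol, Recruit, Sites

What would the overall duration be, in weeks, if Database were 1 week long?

21

As given, the longest chain is IRB→Randomize→Drug = 3+9+9 = 21, so the finish is 21 weeks.
Database is off the critical path — its longest chain is 17 weeks, giving 4 of slack.
That remains the longest chain; total 21 weeks.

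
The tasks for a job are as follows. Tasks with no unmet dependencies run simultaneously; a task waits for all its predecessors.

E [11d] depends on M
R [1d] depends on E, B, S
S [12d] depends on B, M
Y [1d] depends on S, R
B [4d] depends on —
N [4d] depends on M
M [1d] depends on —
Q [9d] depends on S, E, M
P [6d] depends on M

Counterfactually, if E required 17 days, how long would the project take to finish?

27

Critical path before the change: B→S→Q = 4+12+9 = 25 giving 25 days.
E is off the critical path — its longest chain is 21 days, giving 4 of slack.
The binding chain switches to M→E→Q = 1+17+9 = 27; finish 27 days.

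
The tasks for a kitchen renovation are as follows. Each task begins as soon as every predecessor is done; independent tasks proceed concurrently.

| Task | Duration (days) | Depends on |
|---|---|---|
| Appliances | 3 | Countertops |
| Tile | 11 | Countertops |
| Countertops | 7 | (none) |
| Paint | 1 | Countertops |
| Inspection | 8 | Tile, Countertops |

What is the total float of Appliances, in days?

16

Critical path: Countertops→Tile→Inspection = 7+11+8 = 26, so the finish is 26 days.
Appliances finishes as early as 10 and must finish by 26.
Slack of Appliances = 23 − 7 = 16 days.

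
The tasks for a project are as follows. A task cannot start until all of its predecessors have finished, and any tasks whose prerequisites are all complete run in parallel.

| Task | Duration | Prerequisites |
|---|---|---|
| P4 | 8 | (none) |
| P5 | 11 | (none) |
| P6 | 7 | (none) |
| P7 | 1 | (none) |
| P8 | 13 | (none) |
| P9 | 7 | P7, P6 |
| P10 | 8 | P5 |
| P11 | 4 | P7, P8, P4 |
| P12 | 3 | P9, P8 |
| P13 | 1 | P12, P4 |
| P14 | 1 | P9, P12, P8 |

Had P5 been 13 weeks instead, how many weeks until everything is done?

Critical path before the change: P5→P10 = 11+8 = 19 giving 19 weeks.
Since P5 is critical, the +2 change carries straight to that chain (now 21 weeks).
That remains the longest chain; total 21 weeks.

21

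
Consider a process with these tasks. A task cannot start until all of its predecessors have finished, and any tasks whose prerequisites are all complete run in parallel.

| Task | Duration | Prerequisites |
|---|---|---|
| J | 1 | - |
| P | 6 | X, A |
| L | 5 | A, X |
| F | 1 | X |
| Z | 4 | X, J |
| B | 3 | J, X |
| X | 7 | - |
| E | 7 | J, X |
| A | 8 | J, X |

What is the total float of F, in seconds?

X→A→P = 7+8+6 = 21 sets the makespan at 21 seconds.
The longest chain containing F totals 8 seconds.
Slack of F = 20 − 7 = 13 seconds.

13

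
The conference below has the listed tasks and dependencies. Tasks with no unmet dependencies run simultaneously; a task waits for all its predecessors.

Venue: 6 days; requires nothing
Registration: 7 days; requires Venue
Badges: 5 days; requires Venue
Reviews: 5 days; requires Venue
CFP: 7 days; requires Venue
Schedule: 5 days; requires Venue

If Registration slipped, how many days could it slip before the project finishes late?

Critical path: Venue→CFP = 6+7 = 13, so the finish is 13 days.
The longest chain containing Registration totals 13 days.
So Registration can slip 13 − 13 = 0 days.

0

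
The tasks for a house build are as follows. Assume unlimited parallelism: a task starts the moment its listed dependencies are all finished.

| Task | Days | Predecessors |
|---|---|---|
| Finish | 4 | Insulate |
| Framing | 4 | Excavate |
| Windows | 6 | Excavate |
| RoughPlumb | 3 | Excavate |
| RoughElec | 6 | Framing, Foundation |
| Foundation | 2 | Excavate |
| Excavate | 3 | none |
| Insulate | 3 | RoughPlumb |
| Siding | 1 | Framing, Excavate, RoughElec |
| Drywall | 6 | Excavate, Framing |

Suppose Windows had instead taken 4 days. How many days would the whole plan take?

14

The binding path is Excavate→Framing→RoughElec→Siding = 3+4+6+1 = 14; finish at 14 days.
The longest path through Windows is only 9 days, so Windows has float 5.
The critical path is still Excavate→Framing→RoughElec→Siding; finish is now 14 days.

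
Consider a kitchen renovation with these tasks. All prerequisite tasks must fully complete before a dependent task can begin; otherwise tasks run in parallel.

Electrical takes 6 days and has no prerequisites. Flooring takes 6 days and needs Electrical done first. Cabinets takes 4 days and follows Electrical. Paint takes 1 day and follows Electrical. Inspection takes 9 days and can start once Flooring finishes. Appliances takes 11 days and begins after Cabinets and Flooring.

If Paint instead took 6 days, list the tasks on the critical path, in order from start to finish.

Critical path before the change: Electrical→Flooring→Appliances = 6+6+11 = 23 giving 23 days.
Paint is off the critical path — its longest chain is 7 days, giving 16 of slack.
The critical path is still Electrical→Flooring→Appliances; finish is now 23 days.

Electrical, Flooring, Appliances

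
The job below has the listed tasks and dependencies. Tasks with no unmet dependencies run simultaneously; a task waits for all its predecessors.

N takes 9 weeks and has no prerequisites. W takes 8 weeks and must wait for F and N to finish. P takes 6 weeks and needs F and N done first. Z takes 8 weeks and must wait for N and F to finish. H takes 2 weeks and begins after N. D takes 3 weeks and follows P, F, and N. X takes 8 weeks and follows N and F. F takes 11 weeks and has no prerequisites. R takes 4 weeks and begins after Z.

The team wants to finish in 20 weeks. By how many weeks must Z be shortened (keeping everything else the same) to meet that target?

3

Current finish: 23 weeks; target: 20.
Z is on every critical path, so each week cut from Z cuts the finish by one (this holds down to a finish of 20).
Need 23 − 20 = 3 weeks off Z → Z becomes 5 weeks, finish becomes 20.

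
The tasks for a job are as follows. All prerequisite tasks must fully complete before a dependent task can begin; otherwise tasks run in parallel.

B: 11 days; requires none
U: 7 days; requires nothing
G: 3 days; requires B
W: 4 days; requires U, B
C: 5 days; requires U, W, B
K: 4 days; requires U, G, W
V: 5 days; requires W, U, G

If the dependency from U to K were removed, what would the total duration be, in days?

20

With the dependency in place, B→W→C = 11+4+5 = 20 sets the finish at 20 days.
Dropping U→K doesn't change K's earliest start (15); another predecessor still binds.
New critical path: B→W→C = 11+4+5 = 20 ⇒ 20 days.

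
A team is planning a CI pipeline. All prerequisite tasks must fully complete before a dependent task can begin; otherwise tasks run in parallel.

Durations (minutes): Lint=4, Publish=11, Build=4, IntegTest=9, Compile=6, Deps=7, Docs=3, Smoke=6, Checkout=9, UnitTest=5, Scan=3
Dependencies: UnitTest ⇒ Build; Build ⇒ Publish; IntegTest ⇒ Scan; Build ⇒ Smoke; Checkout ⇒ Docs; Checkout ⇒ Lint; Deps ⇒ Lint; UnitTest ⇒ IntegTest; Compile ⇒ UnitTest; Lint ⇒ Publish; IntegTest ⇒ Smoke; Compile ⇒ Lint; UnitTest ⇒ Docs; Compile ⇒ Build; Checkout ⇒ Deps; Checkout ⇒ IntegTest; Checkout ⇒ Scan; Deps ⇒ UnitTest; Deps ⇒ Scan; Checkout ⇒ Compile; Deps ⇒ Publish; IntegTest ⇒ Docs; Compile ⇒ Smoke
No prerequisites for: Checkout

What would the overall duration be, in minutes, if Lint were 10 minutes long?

Baseline: Checkout→Deps→UnitTest→IntegTest→Smoke = 9+7+5+9+6 = 36 → 36 minutes.
Lint has 5 minutes of float (longest path through it is 31).
New critical path: Checkout→Deps→Lint→Publish = 9+7+10+11 = 37 ⇒ 37 minutes.

37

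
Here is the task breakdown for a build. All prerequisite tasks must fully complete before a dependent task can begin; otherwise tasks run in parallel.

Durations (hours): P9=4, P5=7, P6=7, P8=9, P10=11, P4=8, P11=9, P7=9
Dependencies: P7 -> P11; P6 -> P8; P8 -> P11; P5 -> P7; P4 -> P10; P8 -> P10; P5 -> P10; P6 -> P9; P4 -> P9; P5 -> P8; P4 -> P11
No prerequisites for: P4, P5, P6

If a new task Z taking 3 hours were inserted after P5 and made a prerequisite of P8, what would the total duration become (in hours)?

30

Originally the plan takes 27 hours.
With Z inserted, P8 now waits for max(P5, P6, Z).
New critical path: P5→Z→P8→P10 = 7+3+9+11 = 30 ⇒ 30 hours.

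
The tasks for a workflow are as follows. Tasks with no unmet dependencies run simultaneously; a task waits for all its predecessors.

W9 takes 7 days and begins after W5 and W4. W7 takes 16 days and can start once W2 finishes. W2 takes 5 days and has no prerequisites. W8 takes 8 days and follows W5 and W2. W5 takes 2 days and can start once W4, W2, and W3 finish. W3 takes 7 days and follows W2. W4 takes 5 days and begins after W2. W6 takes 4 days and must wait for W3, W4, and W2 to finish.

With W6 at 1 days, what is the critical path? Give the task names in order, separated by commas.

W2, W3, W5, W8

As given, the longest chain is W2→W3→W5→W8 = 5+7+2+8 = 22, so the finish is 22 days.
The longest path through W6 is only 16 days, so W6 has float 6.
The critical path is still W2→W3→W5→W8; finish is now 22 days.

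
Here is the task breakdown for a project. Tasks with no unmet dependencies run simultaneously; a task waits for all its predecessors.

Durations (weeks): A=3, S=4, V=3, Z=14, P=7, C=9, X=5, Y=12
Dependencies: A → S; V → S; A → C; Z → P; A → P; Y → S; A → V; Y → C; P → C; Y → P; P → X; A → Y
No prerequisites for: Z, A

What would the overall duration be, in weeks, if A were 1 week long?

30

Baseline: A→Y→P→C = 3+12+7+9 = 31 → 31 weeks.
A lies on that path, so at 1 week the path becomes 29 weeks.
The binding chain switches to Z→P→C = 14+7+9 = 30; finish 30 weeks.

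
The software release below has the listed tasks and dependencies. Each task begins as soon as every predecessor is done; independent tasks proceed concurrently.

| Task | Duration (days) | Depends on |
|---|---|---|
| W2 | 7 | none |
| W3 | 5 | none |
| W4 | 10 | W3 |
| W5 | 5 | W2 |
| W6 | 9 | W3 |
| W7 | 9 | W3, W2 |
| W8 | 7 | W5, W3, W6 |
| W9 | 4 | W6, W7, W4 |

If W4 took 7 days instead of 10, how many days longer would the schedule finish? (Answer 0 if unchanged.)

0

Baseline: W3→W6→W8 = 5+9+7 = 21 → 21 days.
W4 has 2 days of float (longest path through it is 19).
That remains the longest chain; total 21 days.
Change in finish: 21 − 21 = +0 days.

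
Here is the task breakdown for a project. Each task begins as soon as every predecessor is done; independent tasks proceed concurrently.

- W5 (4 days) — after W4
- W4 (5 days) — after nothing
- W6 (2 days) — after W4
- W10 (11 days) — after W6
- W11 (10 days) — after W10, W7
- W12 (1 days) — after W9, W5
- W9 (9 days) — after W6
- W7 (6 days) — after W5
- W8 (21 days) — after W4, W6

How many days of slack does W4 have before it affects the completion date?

W4→W6→W8 = 5+2+21 = 28 sets the makespan at 28 days.
W4 finishes as early as 5 and must finish by 5.
Slack of W4 = 0 − 0 = 0 days.

0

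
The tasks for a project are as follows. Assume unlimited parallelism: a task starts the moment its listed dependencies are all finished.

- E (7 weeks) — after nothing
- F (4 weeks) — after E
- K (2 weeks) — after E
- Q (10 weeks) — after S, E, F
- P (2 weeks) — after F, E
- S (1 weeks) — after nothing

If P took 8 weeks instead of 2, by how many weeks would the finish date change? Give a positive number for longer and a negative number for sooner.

Actual critical path: E→F→Q = 7+4+10 = 21 ⇒ 21 weeks.
P is off the critical path — its longest chain is 13 weeks, giving 8 of slack.
That remains the longest chain; total 21 weeks.
Change in finish: 21 − 21 = +0 weeks.

0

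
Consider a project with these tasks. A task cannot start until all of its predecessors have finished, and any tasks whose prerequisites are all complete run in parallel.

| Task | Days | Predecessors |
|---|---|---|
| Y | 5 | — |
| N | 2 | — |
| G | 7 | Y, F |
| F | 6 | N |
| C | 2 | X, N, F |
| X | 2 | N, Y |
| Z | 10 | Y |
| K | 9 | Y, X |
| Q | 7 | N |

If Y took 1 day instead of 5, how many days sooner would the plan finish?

As given, the longest chain is Y→X→K = 5+2+9 = 16, so the finish is 16 days.
Y is on the critical path; changing it to 1 makes that path 12 days.
The binding chain switches to N→F→G = 2+6+7 = 15; finish 15 days.
Change in finish: 15 − 16 = -1 days.

1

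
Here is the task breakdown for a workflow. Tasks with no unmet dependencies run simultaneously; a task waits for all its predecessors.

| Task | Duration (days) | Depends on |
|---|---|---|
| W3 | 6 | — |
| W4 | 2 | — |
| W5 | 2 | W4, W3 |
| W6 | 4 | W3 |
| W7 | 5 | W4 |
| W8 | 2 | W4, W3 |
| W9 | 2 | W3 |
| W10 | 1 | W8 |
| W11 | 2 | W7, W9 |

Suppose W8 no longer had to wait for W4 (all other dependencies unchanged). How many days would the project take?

10

Before: longest chain W3→W6 = 6+4 = 10, finish 10.
Dropping W4→W8 doesn't change W8's earliest start (6); another predecessor still binds.
The longest chain is now W3→W6 = 6+4 = 10, so the project takes 10 days.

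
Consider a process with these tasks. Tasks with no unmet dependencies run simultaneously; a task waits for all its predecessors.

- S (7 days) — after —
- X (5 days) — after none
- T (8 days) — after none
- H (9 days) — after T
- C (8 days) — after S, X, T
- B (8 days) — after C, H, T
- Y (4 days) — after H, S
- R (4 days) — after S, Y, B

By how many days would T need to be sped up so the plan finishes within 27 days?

2

Current finish: 29 days; target: 27.
T is on every critical path, so each day cut from T cuts the finish by one (this holds down to a finish of 27).
Need 29 − 27 = 2 days off T → T becomes 6 days, finish becomes 27.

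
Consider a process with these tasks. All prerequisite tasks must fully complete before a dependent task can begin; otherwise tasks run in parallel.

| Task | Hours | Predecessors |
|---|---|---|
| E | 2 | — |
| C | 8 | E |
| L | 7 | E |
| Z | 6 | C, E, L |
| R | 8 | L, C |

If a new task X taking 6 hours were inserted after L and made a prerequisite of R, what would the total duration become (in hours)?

Originally the plan takes 18 hours.
With X inserted, R now waits for max(L, C, X).
New critical path: E→L→X→R = 2+7+6+8 = 23 ⇒ 23 hours.

23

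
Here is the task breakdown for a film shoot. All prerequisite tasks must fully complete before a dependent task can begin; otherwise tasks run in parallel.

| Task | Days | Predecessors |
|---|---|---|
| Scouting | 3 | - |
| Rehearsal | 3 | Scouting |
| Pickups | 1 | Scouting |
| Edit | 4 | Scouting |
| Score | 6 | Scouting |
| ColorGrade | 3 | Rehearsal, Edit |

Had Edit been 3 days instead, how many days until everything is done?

Critical path before the change: Scouting→Edit→ColorGrade = 3+4+3 = 10 giving 10 days.
Since Edit is critical, the -1 change carries straight to that chain (now 9 days).
Now Scouting→Rehearsal→ColorGrade = 3+3+3 = 9 is longest, so the finish becomes 9 days.

9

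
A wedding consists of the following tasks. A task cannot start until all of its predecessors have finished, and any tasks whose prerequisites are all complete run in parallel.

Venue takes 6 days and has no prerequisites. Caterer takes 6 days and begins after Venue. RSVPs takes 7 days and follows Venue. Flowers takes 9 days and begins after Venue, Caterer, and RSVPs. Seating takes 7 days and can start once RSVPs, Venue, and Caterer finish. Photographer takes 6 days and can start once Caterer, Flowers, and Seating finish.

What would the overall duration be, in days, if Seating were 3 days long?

Baseline: Venue→RSVPs→Flowers→Photographer = 6+7+9+6 = 28 → 28 days.
The longest path through Seating is only 26 days, so Seating has float 2.
No other chain overtakes it, so the finish is 28 days.

28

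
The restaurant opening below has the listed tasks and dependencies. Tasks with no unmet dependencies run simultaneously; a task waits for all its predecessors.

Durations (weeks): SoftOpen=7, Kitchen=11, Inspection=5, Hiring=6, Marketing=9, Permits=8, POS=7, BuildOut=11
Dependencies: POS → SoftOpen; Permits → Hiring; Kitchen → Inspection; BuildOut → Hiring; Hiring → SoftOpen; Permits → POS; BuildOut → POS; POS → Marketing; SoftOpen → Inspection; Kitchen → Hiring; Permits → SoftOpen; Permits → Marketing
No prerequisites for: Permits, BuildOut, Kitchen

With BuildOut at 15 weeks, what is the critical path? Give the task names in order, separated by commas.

As given, the longest chain is BuildOut→POS→SoftOpen→Inspection = 11+7+7+5 = 30, so the finish is 30 weeks.
BuildOut lies on that path, so at 15 weeks the path becomes 34 weeks.
That remains the longest chain; total 34 weeks.

BuildOut, POS, SoftOpen, Inspection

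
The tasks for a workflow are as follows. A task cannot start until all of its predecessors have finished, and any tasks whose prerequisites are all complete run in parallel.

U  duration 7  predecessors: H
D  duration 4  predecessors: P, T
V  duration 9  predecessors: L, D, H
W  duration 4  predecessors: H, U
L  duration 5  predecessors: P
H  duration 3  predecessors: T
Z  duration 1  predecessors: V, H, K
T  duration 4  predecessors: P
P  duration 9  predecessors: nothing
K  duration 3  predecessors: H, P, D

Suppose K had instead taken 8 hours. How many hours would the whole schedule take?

The binding path is P→T→D→V→Z = 9+4+4+9+1 = 27; finish at 27 hours.
K is off the critical path — its longest chain is 21 hours, giving 6 of slack.
The critical path is still P→T→D→V→Z; finish is now 27 hours.

27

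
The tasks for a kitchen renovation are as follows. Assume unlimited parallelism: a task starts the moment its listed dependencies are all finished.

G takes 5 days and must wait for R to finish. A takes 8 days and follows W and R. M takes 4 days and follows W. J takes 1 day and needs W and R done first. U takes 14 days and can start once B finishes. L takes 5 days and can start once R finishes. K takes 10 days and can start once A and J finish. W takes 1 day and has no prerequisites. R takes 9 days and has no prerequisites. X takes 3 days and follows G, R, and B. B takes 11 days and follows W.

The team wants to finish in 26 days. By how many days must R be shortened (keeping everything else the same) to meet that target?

Current finish: 27 days; target: 26.
R is on every critical path, so each day cut from R cuts the finish by one (this holds down to a finish of 26).
Need 27 − 26 = 1 day off R → R becomes 8 days, finish becomes 26.

1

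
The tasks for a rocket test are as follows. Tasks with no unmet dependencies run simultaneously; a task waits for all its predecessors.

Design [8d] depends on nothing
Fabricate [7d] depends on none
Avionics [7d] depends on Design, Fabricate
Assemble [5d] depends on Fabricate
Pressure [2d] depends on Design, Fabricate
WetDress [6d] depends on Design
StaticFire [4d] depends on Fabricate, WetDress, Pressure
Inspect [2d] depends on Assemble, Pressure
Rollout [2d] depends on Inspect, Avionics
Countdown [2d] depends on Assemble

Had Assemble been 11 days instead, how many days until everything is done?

22

The binding path is Design→WetDress→StaticFire = 8+6+4 = 18; finish at 18 days.
The longest path through Assemble is only 16 days, so Assemble has float 2.
Now Fabricate→Assemble→Inspect→Rollout = 7+11+2+2 = 22 is longest, so the finish becomes 22 days.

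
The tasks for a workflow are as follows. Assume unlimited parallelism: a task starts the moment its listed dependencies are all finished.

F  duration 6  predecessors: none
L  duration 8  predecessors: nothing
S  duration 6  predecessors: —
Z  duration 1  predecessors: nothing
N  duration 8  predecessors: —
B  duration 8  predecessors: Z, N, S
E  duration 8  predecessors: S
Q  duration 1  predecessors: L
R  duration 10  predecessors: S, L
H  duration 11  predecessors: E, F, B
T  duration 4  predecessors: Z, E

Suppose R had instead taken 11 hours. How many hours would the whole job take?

Actual critical path: N→B→H = 8+8+11 = 27 ⇒ 27 hours.
The longest path through R is only 18 hours, so R has float 9.
No other chain overtakes it, so the finish is 27 hours.

27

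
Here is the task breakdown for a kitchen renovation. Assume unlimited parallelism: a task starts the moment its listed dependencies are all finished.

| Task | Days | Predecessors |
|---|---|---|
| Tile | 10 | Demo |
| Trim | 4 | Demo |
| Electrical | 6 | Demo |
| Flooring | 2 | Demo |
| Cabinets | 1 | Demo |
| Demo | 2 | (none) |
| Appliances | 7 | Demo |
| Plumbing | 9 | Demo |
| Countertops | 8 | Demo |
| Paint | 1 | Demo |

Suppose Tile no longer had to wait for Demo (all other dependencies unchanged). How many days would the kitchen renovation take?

Original critical path: Demo→Tile = 2+10 = 12 ⇒ 12 days.
Without Demo→Tile, Tile's earliest start moves from 2 to 0.
The longest chain is now Demo→Plumbing = 2+9 = 11, so the kitchen renovation takes 11 days.

11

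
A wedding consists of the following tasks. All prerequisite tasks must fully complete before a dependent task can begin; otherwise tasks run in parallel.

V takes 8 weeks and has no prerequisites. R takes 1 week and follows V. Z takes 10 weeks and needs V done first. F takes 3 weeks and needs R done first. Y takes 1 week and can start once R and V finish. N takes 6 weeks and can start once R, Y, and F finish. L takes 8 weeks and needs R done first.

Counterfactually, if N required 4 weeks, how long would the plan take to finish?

18

Actual critical path: V→R→F→N = 8+1+3+6 = 18 ⇒ 18 weeks.
Since N is critical, the -2 change carries straight to that chain (now 16 weeks).
Now V→Z = 8+10 = 18 is longest, so the finish becomes 18 weeks.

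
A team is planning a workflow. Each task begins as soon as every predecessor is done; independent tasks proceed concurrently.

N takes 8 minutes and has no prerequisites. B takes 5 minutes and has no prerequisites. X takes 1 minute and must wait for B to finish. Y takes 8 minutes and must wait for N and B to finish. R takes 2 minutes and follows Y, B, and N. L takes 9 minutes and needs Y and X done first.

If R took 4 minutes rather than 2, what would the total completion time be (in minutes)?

25

Critical path before the change: N→Y→L = 8+8+9 = 25 giving 25 minutes.
R has 7 minutes of float (longest path through it is 18).
The critical path is still N→Y→L; finish is now 25 minutes.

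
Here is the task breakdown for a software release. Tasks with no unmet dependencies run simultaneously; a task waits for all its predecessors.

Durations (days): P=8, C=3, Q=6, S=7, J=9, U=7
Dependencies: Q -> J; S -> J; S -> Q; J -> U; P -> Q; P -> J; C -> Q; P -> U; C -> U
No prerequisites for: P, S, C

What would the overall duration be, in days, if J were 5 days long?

26

As given, the longest chain is P→Q→J→U = 8+6+9+7 = 30, so the finish is 30 days.
J is on the critical path; changing it to 5 makes that path 26 days.
The critical path is still P→Q→J→U; finish is now 26 days.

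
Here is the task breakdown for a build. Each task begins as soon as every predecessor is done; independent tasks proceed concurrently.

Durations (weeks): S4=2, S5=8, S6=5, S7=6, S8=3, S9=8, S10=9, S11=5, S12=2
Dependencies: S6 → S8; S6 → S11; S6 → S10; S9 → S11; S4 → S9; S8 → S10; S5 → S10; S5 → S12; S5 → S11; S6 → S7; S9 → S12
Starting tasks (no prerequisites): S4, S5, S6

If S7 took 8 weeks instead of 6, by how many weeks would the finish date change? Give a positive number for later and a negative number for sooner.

0

Baseline: S5→S10 = 8+9 = 17 → 17 weeks.
S7 is off the critical path — its longest chain is 11 weeks, giving 6 of slack.
That remains the longest chain; total 17 weeks.
Change in finish: 17 − 17 = +0 weeks.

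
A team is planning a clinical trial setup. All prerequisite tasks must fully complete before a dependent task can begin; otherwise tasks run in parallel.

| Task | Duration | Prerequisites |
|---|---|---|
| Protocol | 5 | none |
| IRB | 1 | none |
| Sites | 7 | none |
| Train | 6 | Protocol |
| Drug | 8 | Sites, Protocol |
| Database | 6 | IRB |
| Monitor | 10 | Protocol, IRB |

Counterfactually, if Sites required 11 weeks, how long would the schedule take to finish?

Critical path before the change: Sites→Drug = 7+8 = 15 giving 15 weeks.
Since Sites is critical, the +4 change carries straight to that chain (now 19 weeks).
The critical path is still Sites→Drug; finish is now 19 weeks.

19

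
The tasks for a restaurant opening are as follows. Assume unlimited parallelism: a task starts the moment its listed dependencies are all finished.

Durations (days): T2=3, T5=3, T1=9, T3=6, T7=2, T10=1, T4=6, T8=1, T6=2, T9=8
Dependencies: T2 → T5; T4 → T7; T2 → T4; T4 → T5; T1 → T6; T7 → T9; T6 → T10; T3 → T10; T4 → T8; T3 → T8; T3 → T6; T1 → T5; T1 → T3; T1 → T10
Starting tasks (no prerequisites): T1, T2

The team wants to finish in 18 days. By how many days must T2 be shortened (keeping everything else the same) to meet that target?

Current finish: 19 days; target: 18.
T2 is on every critical path, so each day cut from T2 cuts the finish by one (this holds down to a finish of 18).
Need 19 − 18 = 1 day off T2 → T2 becomes 2 days, finish becomes 18.

1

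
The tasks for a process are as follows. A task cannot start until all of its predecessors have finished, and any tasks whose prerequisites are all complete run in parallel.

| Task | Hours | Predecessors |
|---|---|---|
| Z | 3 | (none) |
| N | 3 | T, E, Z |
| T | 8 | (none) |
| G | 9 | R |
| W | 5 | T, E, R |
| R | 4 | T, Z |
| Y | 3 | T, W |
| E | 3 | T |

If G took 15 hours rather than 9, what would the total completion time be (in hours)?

27

As given, the longest chain is T→R→G = 8+4+9 = 21, so the finish is 21 hours.
G lies on that path, so at 15 hours the path becomes 27 hours.
The critical path is still T→R→G; finish is now 27 hours.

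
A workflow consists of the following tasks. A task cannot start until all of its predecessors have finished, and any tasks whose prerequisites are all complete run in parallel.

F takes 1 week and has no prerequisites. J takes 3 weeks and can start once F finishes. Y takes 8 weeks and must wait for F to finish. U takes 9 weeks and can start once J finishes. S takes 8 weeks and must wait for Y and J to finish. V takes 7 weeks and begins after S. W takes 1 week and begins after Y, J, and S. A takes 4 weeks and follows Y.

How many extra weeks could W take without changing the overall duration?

The longest chain is F→Y→S→V = 1+8+8+7 = 24; overall finish 24 weeks.
Longest path through W: 18 weeks (earliest finish 18, latest finish 24).
Float = 24 − 18 = 6.

6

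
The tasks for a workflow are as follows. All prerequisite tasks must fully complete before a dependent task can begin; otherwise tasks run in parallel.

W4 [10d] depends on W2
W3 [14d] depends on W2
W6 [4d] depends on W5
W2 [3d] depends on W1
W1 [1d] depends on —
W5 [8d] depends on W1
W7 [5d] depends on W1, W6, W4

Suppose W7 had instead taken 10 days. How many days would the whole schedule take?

Baseline: W1→W2→W4→W7 = 1+3+10+5 = 19 → 19 days.
W7 is on the critical path; changing it to 10 makes that path 24 days.
That remains the longest chain; total 24 days.

24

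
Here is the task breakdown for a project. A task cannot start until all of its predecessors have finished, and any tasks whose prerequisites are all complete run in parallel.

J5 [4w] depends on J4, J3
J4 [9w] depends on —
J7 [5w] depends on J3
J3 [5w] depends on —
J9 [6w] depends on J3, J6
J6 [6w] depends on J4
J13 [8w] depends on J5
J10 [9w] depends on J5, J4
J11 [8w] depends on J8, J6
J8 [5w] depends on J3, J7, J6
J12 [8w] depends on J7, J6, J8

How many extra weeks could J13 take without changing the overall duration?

Critical path: J4→J6→J8→J11 = 9+6+5+8 = 28, so the finish is 28 weeks.
The longest chain containing J13 totals 21 weeks.
Slack of J13 = 20 − 13 = 7 weeks.

7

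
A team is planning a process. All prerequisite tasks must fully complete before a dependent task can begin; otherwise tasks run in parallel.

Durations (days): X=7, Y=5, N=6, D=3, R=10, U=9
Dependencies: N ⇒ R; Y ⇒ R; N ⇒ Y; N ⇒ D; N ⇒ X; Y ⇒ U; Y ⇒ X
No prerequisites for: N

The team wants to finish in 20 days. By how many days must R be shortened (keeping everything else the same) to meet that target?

1

Current finish: 21 days; target: 20.
R is on every critical path, so each day cut from R cuts the finish by one (this holds down to a finish of 20).
Need 21 − 20 = 1 day off R → R becomes 9 days, finish becomes 20.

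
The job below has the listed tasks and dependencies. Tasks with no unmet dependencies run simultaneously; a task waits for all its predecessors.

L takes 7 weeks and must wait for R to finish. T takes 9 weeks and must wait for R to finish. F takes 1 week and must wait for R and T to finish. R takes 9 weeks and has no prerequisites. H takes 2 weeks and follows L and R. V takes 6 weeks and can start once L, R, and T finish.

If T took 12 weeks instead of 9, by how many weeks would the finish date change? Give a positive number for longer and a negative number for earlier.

3

The binding path is R→T→V = 9+9+6 = 24; finish at 24 weeks.
T lies on that path, so at 12 weeks the path becomes 27 weeks.
No other chain overtakes it, so the finish is 27 weeks.
Change in finish: 27 − 24 = +3 weeks.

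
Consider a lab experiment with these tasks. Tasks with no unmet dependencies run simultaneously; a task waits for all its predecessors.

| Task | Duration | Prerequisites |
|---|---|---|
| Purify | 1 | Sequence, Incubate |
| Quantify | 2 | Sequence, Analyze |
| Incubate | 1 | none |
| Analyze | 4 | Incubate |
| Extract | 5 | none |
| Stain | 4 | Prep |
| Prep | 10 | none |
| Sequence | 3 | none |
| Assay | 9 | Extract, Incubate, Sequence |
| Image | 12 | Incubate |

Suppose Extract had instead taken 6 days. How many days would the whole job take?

15

Baseline: Extract→Assay = 5+9 = 14 → 14 days.
Since Extract is critical, the +1 change carries straight to that chain (now 15 days).
The critical path is still Extract→Assay; finish is now 15 days.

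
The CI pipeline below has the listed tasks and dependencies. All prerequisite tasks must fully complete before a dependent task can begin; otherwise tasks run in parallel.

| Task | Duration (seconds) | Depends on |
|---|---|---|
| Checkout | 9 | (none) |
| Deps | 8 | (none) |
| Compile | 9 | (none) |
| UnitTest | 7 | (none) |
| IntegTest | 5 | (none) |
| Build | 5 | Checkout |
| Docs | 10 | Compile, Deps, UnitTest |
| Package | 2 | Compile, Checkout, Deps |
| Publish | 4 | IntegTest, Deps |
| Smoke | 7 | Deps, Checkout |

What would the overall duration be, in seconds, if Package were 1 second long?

As given, the longest chain is Compile→Docs = 9+10 = 19, so the finish is 19 seconds.
The longest path through Package is only 11 seconds, so Package has float 8.
That remains the longest chain; total 19 seconds.

19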